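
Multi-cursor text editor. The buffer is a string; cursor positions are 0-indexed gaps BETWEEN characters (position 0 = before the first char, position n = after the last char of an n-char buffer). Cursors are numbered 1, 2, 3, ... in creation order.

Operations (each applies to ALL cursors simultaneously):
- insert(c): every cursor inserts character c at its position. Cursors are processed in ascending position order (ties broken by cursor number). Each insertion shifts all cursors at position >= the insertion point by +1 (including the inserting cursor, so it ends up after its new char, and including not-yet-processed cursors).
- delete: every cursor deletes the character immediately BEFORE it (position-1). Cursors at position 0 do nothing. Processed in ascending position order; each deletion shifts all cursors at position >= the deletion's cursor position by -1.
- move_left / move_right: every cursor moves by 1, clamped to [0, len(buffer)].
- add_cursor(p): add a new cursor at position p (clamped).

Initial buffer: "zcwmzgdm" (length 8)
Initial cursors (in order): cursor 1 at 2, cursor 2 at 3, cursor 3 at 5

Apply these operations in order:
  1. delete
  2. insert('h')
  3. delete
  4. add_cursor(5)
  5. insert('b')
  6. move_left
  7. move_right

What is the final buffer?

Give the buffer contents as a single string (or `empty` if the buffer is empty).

After op 1 (delete): buffer="zmgdm" (len 5), cursors c1@1 c2@1 c3@2, authorship .....
After op 2 (insert('h')): buffer="zhhmhgdm" (len 8), cursors c1@3 c2@3 c3@5, authorship .12.3...
After op 3 (delete): buffer="zmgdm" (len 5), cursors c1@1 c2@1 c3@2, authorship .....
After op 4 (add_cursor(5)): buffer="zmgdm" (len 5), cursors c1@1 c2@1 c3@2 c4@5, authorship .....
After op 5 (insert('b')): buffer="zbbmbgdmb" (len 9), cursors c1@3 c2@3 c3@5 c4@9, authorship .12.3...4
After op 6 (move_left): buffer="zbbmbgdmb" (len 9), cursors c1@2 c2@2 c3@4 c4@8, authorship .12.3...4
After op 7 (move_right): buffer="zbbmbgdmb" (len 9), cursors c1@3 c2@3 c3@5 c4@9, authorship .12.3...4

Answer: zbbmbgdmb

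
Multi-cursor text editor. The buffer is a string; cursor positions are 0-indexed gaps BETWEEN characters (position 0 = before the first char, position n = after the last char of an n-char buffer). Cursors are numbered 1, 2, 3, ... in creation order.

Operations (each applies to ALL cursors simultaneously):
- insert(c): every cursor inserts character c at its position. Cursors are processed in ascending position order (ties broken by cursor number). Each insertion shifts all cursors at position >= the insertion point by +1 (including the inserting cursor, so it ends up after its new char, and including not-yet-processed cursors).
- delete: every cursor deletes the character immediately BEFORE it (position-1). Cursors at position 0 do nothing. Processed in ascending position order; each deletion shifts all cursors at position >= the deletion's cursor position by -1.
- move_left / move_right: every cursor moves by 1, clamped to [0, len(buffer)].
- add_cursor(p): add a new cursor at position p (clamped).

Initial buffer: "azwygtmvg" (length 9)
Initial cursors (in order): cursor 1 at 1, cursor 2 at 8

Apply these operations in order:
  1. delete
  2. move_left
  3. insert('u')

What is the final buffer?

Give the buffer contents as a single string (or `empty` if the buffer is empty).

After op 1 (delete): buffer="zwygtmg" (len 7), cursors c1@0 c2@6, authorship .......
After op 2 (move_left): buffer="zwygtmg" (len 7), cursors c1@0 c2@5, authorship .......
After op 3 (insert('u')): buffer="uzwygtumg" (len 9), cursors c1@1 c2@7, authorship 1.....2..

Answer: uzwygtumg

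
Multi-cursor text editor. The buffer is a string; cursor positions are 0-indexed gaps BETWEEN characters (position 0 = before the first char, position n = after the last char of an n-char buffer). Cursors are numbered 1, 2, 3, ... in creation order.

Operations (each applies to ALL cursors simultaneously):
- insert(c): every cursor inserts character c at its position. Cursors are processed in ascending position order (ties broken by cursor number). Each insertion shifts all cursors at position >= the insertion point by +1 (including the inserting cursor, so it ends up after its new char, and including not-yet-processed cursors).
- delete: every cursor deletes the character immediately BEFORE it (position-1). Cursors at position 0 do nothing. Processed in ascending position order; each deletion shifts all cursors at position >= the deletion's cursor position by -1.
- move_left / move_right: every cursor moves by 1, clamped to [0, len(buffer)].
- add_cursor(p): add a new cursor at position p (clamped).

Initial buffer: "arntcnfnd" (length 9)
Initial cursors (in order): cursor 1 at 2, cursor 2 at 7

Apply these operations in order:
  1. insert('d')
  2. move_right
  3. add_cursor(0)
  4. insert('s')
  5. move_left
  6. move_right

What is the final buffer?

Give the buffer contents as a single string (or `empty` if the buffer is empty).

After op 1 (insert('d')): buffer="ardntcnfdnd" (len 11), cursors c1@3 c2@9, authorship ..1.....2..
After op 2 (move_right): buffer="ardntcnfdnd" (len 11), cursors c1@4 c2@10, authorship ..1.....2..
After op 3 (add_cursor(0)): buffer="ardntcnfdnd" (len 11), cursors c3@0 c1@4 c2@10, authorship ..1.....2..
After op 4 (insert('s')): buffer="sardnstcnfdnsd" (len 14), cursors c3@1 c1@6 c2@13, authorship 3..1.1....2.2.
After op 5 (move_left): buffer="sardnstcnfdnsd" (len 14), cursors c3@0 c1@5 c2@12, authorship 3..1.1....2.2.
After op 6 (move_right): buffer="sardnstcnfdnsd" (len 14), cursors c3@1 c1@6 c2@13, authorship 3..1.1....2.2.

Answer: sardnstcnfdnsd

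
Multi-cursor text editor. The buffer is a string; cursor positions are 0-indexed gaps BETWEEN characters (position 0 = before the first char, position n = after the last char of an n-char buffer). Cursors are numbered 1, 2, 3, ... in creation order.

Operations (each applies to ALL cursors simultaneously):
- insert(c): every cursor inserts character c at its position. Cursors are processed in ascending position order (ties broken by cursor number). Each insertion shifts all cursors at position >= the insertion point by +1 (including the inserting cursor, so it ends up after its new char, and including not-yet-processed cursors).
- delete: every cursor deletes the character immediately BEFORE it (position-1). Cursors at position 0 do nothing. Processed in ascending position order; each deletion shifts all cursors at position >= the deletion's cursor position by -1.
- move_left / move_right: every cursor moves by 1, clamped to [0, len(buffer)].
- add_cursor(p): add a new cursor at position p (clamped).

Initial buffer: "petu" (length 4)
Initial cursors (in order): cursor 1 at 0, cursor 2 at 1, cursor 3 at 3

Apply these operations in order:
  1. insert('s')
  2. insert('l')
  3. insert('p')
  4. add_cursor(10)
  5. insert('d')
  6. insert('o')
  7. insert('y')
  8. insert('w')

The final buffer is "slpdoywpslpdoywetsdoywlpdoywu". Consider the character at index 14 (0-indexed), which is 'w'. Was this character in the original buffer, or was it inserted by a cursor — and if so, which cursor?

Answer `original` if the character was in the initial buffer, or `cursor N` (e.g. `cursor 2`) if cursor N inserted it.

After op 1 (insert('s')): buffer="spsetsu" (len 7), cursors c1@1 c2@3 c3@6, authorship 1.2..3.
After op 2 (insert('l')): buffer="slpsletslu" (len 10), cursors c1@2 c2@5 c3@9, authorship 11.22..33.
After op 3 (insert('p')): buffer="slppslpetslpu" (len 13), cursors c1@3 c2@7 c3@12, authorship 111.222..333.
After op 4 (add_cursor(10)): buffer="slppslpetslpu" (len 13), cursors c1@3 c2@7 c4@10 c3@12, authorship 111.222..333.
After op 5 (insert('d')): buffer="slpdpslpdetsdlpdu" (len 17), cursors c1@4 c2@9 c4@13 c3@16, authorship 1111.2222..34333.
After op 6 (insert('o')): buffer="slpdopslpdoetsdolpdou" (len 21), cursors c1@5 c2@11 c4@16 c3@20, authorship 11111.22222..3443333.
After op 7 (insert('y')): buffer="slpdoypslpdoyetsdoylpdoyu" (len 25), cursors c1@6 c2@13 c4@19 c3@24, authorship 111111.222222..344433333.
After op 8 (insert('w')): buffer="slpdoywpslpdoywetsdoywlpdoywu" (len 29), cursors c1@7 c2@15 c4@22 c3@28, authorship 1111111.2222222..34444333333.
Authorship (.=original, N=cursor N): 1 1 1 1 1 1 1 . 2 2 2 2 2 2 2 . . 3 4 4 4 4 3 3 3 3 3 3 .
Index 14: author = 2

Answer: cursor 2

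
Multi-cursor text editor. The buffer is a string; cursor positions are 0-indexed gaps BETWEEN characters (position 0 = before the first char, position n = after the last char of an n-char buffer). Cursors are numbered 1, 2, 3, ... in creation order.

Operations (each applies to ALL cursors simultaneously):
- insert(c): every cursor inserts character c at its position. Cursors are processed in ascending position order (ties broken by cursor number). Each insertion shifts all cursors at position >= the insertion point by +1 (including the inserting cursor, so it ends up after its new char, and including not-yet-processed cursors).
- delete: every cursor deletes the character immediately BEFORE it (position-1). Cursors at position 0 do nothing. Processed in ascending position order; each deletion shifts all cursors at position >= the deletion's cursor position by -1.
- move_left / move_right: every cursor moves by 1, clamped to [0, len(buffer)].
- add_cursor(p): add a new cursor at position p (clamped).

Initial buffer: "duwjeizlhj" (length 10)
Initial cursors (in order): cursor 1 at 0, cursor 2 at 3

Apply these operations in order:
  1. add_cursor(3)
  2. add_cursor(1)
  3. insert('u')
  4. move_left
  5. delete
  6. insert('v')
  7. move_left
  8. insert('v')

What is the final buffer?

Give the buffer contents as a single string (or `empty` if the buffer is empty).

Answer: vvuvvuuvvvvujeizlhj

Derivation:
After op 1 (add_cursor(3)): buffer="duwjeizlhj" (len 10), cursors c1@0 c2@3 c3@3, authorship ..........
After op 2 (add_cursor(1)): buffer="duwjeizlhj" (len 10), cursors c1@0 c4@1 c2@3 c3@3, authorship ..........
After op 3 (insert('u')): buffer="uduuwuujeizlhj" (len 14), cursors c1@1 c4@3 c2@7 c3@7, authorship 1.4..23.......
After op 4 (move_left): buffer="uduuwuujeizlhj" (len 14), cursors c1@0 c4@2 c2@6 c3@6, authorship 1.4..23.......
After op 5 (delete): buffer="uuuujeizlhj" (len 11), cursors c1@0 c4@1 c2@3 c3@3, authorship 14.3.......
After op 6 (insert('v')): buffer="vuvuuvvujeizlhj" (len 15), cursors c1@1 c4@3 c2@7 c3@7, authorship 1144.233.......
After op 7 (move_left): buffer="vuvuuvvujeizlhj" (len 15), cursors c1@0 c4@2 c2@6 c3@6, authorship 1144.233.......
After op 8 (insert('v')): buffer="vvuvvuuvvvvujeizlhj" (len 19), cursors c1@1 c4@4 c2@10 c3@10, authorship 111444.22333.......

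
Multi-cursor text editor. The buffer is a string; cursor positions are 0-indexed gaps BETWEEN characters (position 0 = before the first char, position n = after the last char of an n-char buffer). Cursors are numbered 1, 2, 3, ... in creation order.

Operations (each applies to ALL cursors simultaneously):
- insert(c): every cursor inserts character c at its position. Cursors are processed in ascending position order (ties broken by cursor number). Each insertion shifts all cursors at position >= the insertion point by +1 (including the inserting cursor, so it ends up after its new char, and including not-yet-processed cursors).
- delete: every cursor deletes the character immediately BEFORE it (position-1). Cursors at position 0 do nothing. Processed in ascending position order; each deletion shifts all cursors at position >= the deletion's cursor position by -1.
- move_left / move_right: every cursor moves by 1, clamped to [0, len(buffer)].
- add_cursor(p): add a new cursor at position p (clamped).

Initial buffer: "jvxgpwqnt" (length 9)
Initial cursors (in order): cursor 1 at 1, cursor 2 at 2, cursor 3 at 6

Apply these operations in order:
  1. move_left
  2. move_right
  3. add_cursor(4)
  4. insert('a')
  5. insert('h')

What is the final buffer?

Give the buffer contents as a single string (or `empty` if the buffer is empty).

Answer: jahvahxgahpwahqnt

Derivation:
After op 1 (move_left): buffer="jvxgpwqnt" (len 9), cursors c1@0 c2@1 c3@5, authorship .........
After op 2 (move_right): buffer="jvxgpwqnt" (len 9), cursors c1@1 c2@2 c3@6, authorship .........
After op 3 (add_cursor(4)): buffer="jvxgpwqnt" (len 9), cursors c1@1 c2@2 c4@4 c3@6, authorship .........
After op 4 (insert('a')): buffer="javaxgapwaqnt" (len 13), cursors c1@2 c2@4 c4@7 c3@10, authorship .1.2..4..3...
After op 5 (insert('h')): buffer="jahvahxgahpwahqnt" (len 17), cursors c1@3 c2@6 c4@10 c3@14, authorship .11.22..44..33...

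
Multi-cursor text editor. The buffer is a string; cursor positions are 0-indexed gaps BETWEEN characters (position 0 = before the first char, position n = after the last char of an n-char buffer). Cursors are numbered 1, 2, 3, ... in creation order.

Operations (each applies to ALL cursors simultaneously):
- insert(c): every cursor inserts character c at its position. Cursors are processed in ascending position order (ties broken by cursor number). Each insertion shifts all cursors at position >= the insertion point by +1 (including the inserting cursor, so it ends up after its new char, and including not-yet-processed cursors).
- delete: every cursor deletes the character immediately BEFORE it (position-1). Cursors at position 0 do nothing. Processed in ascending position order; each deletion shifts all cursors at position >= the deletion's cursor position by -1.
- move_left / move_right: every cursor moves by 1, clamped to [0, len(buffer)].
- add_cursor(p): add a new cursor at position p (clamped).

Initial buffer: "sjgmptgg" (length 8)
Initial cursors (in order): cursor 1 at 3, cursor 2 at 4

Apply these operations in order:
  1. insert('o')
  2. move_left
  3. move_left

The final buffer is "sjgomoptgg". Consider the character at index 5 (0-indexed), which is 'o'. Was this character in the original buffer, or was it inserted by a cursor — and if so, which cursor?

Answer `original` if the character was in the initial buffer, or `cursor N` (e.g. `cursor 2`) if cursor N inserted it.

Answer: cursor 2

Derivation:
After op 1 (insert('o')): buffer="sjgomoptgg" (len 10), cursors c1@4 c2@6, authorship ...1.2....
After op 2 (move_left): buffer="sjgomoptgg" (len 10), cursors c1@3 c2@5, authorship ...1.2....
After op 3 (move_left): buffer="sjgomoptgg" (len 10), cursors c1@2 c2@4, authorship ...1.2....
Authorship (.=original, N=cursor N): . . . 1 . 2 . . . .
Index 5: author = 2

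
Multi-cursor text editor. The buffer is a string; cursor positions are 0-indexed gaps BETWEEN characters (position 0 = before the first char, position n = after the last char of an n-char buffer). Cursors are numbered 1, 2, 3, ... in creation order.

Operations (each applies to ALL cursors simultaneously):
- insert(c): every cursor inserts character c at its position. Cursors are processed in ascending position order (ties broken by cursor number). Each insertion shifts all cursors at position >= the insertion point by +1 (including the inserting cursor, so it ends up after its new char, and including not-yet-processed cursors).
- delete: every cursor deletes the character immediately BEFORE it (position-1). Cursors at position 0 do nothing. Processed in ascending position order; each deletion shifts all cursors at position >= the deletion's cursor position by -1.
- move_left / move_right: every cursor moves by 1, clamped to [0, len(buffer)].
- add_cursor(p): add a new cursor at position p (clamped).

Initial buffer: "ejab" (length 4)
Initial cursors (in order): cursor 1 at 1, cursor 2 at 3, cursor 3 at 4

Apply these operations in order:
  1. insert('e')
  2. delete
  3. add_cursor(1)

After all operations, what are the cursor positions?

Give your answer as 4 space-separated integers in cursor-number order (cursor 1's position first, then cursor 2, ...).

Answer: 1 3 4 1

Derivation:
After op 1 (insert('e')): buffer="eejaebe" (len 7), cursors c1@2 c2@5 c3@7, authorship .1..2.3
After op 2 (delete): buffer="ejab" (len 4), cursors c1@1 c2@3 c3@4, authorship ....
After op 3 (add_cursor(1)): buffer="ejab" (len 4), cursors c1@1 c4@1 c2@3 c3@4, authorship ....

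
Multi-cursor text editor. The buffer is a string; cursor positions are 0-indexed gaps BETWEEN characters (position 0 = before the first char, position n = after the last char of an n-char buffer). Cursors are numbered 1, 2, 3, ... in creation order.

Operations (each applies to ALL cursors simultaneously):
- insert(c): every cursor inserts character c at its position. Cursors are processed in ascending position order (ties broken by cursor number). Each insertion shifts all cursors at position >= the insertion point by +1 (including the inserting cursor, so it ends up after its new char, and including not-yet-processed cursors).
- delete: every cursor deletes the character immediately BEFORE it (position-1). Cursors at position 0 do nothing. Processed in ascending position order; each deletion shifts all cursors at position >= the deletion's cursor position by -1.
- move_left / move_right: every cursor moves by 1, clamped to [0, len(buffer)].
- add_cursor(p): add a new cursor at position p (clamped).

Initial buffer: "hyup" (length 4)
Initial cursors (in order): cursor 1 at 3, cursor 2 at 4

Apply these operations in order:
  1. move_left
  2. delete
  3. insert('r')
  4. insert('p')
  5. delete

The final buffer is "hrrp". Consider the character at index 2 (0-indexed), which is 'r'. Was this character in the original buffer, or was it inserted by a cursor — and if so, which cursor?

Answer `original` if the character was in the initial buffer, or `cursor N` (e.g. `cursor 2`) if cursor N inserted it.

Answer: cursor 2

Derivation:
After op 1 (move_left): buffer="hyup" (len 4), cursors c1@2 c2@3, authorship ....
After op 2 (delete): buffer="hp" (len 2), cursors c1@1 c2@1, authorship ..
After op 3 (insert('r')): buffer="hrrp" (len 4), cursors c1@3 c2@3, authorship .12.
After op 4 (insert('p')): buffer="hrrppp" (len 6), cursors c1@5 c2@5, authorship .1212.
After op 5 (delete): buffer="hrrp" (len 4), cursors c1@3 c2@3, authorship .12.
Authorship (.=original, N=cursor N): . 1 2 .
Index 2: author = 2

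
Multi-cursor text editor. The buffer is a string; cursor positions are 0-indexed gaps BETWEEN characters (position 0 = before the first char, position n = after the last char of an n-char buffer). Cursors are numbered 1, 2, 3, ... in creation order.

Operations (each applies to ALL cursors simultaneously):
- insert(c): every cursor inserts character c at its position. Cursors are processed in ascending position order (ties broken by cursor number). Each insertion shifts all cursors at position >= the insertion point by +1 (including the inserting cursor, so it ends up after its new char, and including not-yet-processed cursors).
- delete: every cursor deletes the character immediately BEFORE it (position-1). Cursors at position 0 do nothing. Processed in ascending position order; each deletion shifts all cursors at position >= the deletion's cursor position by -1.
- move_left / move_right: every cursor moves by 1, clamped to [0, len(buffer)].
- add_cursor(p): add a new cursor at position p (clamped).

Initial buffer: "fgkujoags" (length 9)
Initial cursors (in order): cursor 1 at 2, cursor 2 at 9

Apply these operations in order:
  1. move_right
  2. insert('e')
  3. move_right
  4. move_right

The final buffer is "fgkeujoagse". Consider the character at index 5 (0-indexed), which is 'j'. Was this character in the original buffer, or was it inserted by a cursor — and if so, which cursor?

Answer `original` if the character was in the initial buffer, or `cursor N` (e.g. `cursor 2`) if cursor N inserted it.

After op 1 (move_right): buffer="fgkujoags" (len 9), cursors c1@3 c2@9, authorship .........
After op 2 (insert('e')): buffer="fgkeujoagse" (len 11), cursors c1@4 c2@11, authorship ...1......2
After op 3 (move_right): buffer="fgkeujoagse" (len 11), cursors c1@5 c2@11, authorship ...1......2
After op 4 (move_right): buffer="fgkeujoagse" (len 11), cursors c1@6 c2@11, authorship ...1......2
Authorship (.=original, N=cursor N): . . . 1 . . . . . . 2
Index 5: author = original

Answer: original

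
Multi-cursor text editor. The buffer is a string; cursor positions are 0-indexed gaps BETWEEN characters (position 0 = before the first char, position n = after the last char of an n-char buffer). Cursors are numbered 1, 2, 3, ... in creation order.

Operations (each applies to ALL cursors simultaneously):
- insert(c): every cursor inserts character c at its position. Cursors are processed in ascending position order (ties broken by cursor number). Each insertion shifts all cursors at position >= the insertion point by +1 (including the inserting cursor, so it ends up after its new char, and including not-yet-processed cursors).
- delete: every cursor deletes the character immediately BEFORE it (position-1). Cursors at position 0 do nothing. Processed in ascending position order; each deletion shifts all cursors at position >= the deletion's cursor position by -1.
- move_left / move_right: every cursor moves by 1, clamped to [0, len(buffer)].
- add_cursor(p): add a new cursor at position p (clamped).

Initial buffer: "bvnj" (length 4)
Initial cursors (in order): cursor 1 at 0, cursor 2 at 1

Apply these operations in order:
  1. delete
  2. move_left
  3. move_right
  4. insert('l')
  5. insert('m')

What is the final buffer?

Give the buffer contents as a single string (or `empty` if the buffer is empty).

Answer: vllmmnj

Derivation:
After op 1 (delete): buffer="vnj" (len 3), cursors c1@0 c2@0, authorship ...
After op 2 (move_left): buffer="vnj" (len 3), cursors c1@0 c2@0, authorship ...
After op 3 (move_right): buffer="vnj" (len 3), cursors c1@1 c2@1, authorship ...
After op 4 (insert('l')): buffer="vllnj" (len 5), cursors c1@3 c2@3, authorship .12..
After op 5 (insert('m')): buffer="vllmmnj" (len 7), cursors c1@5 c2@5, authorship .1212..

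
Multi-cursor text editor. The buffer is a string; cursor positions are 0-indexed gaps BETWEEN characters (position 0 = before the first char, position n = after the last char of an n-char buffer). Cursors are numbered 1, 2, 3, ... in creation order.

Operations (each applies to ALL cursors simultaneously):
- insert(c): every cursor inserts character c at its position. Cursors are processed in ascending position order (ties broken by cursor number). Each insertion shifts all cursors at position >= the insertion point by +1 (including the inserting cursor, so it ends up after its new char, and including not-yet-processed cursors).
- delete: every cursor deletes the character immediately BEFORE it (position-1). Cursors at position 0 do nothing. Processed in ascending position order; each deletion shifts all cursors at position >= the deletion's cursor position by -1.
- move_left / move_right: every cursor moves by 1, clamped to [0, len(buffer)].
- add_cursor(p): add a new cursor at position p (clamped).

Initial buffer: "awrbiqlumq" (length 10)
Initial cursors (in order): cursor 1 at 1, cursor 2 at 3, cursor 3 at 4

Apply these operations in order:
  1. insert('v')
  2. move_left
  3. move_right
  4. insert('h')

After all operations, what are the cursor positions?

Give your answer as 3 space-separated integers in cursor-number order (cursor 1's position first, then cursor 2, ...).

After op 1 (insert('v')): buffer="avwrvbviqlumq" (len 13), cursors c1@2 c2@5 c3@7, authorship .1..2.3......
After op 2 (move_left): buffer="avwrvbviqlumq" (len 13), cursors c1@1 c2@4 c3@6, authorship .1..2.3......
After op 3 (move_right): buffer="avwrvbviqlumq" (len 13), cursors c1@2 c2@5 c3@7, authorship .1..2.3......
After op 4 (insert('h')): buffer="avhwrvhbvhiqlumq" (len 16), cursors c1@3 c2@7 c3@10, authorship .11..22.33......

Answer: 3 7 10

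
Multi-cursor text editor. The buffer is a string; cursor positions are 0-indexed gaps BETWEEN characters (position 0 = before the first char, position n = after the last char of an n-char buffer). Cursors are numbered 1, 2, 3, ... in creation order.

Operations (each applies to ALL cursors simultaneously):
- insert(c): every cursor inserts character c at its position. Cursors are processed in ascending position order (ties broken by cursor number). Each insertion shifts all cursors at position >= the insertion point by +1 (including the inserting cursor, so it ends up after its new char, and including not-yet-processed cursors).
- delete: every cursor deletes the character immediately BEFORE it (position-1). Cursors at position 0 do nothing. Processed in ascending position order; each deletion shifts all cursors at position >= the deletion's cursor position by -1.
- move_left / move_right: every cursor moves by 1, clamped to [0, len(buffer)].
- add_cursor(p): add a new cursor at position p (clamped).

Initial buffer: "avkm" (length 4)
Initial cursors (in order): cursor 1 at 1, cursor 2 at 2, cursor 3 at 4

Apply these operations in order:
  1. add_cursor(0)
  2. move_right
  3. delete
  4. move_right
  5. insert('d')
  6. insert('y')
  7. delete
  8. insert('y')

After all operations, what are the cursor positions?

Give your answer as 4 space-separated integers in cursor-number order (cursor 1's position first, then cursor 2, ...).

Answer: 8 8 8 8

Derivation:
After op 1 (add_cursor(0)): buffer="avkm" (len 4), cursors c4@0 c1@1 c2@2 c3@4, authorship ....
After op 2 (move_right): buffer="avkm" (len 4), cursors c4@1 c1@2 c2@3 c3@4, authorship ....
After op 3 (delete): buffer="" (len 0), cursors c1@0 c2@0 c3@0 c4@0, authorship 
After op 4 (move_right): buffer="" (len 0), cursors c1@0 c2@0 c3@0 c4@0, authorship 
After op 5 (insert('d')): buffer="dddd" (len 4), cursors c1@4 c2@4 c3@4 c4@4, authorship 1234
After op 6 (insert('y')): buffer="ddddyyyy" (len 8), cursors c1@8 c2@8 c3@8 c4@8, authorship 12341234
After op 7 (delete): buffer="dddd" (len 4), cursors c1@4 c2@4 c3@4 c4@4, authorship 1234
After op 8 (insert('y')): buffer="ddddyyyy" (len 8), cursors c1@8 c2@8 c3@8 c4@8, authorship 12341234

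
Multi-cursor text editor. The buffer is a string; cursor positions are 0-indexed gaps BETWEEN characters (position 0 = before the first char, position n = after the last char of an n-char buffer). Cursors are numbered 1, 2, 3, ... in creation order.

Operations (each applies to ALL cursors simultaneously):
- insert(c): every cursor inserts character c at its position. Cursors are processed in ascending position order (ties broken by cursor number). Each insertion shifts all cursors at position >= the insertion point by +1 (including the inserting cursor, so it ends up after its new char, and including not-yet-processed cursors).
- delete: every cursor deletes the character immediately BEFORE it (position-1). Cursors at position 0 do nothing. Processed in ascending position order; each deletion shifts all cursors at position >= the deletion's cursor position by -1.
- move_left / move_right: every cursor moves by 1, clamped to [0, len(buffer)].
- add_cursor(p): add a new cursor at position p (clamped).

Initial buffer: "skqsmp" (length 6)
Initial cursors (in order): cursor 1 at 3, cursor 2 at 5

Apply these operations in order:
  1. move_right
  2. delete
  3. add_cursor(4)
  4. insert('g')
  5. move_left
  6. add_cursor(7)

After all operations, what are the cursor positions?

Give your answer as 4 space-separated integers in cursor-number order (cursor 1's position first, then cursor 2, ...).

After op 1 (move_right): buffer="skqsmp" (len 6), cursors c1@4 c2@6, authorship ......
After op 2 (delete): buffer="skqm" (len 4), cursors c1@3 c2@4, authorship ....
After op 3 (add_cursor(4)): buffer="skqm" (len 4), cursors c1@3 c2@4 c3@4, authorship ....
After op 4 (insert('g')): buffer="skqgmgg" (len 7), cursors c1@4 c2@7 c3@7, authorship ...1.23
After op 5 (move_left): buffer="skqgmgg" (len 7), cursors c1@3 c2@6 c3@6, authorship ...1.23
After op 6 (add_cursor(7)): buffer="skqgmgg" (len 7), cursors c1@3 c2@6 c3@6 c4@7, authorship ...1.23

Answer: 3 6 6 7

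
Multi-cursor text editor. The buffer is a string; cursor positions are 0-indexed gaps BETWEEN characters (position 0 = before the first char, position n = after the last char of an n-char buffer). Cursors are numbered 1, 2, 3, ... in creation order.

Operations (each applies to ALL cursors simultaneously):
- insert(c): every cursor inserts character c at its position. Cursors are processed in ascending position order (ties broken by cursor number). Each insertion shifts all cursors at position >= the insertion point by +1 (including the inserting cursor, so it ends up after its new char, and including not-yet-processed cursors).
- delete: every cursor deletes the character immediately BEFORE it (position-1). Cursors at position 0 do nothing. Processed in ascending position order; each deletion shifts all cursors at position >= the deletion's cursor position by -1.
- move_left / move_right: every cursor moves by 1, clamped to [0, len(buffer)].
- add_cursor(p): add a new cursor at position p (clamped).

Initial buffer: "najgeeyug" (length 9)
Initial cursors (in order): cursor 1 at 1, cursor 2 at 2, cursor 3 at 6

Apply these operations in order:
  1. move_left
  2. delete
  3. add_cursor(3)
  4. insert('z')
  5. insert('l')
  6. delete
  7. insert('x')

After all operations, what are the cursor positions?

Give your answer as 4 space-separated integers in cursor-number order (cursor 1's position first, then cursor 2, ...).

Answer: 4 4 11 11

Derivation:
After op 1 (move_left): buffer="najgeeyug" (len 9), cursors c1@0 c2@1 c3@5, authorship .........
After op 2 (delete): buffer="ajgeyug" (len 7), cursors c1@0 c2@0 c3@3, authorship .......
After op 3 (add_cursor(3)): buffer="ajgeyug" (len 7), cursors c1@0 c2@0 c3@3 c4@3, authorship .......
After op 4 (insert('z')): buffer="zzajgzzeyug" (len 11), cursors c1@2 c2@2 c3@7 c4@7, authorship 12...34....
After op 5 (insert('l')): buffer="zzllajgzzlleyug" (len 15), cursors c1@4 c2@4 c3@11 c4@11, authorship 1212...3434....
After op 6 (delete): buffer="zzajgzzeyug" (len 11), cursors c1@2 c2@2 c3@7 c4@7, authorship 12...34....
After op 7 (insert('x')): buffer="zzxxajgzzxxeyug" (len 15), cursors c1@4 c2@4 c3@11 c4@11, authorship 1212...3434....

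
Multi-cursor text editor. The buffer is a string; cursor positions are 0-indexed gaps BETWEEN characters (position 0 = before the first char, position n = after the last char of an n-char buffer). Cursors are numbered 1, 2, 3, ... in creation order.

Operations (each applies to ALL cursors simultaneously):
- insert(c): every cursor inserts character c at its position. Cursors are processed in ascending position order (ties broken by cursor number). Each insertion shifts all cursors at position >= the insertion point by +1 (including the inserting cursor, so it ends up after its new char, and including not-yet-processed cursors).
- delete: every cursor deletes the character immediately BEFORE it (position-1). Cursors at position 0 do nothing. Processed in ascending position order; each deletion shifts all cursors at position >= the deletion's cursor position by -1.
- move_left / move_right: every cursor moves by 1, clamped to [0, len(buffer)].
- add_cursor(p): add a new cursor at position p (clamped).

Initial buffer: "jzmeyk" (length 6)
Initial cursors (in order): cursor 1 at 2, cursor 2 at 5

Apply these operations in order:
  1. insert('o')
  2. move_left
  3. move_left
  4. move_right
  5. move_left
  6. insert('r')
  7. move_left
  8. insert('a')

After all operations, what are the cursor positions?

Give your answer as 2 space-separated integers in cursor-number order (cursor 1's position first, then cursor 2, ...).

Answer: 2 8

Derivation:
After op 1 (insert('o')): buffer="jzomeyok" (len 8), cursors c1@3 c2@7, authorship ..1...2.
After op 2 (move_left): buffer="jzomeyok" (len 8), cursors c1@2 c2@6, authorship ..1...2.
After op 3 (move_left): buffer="jzomeyok" (len 8), cursors c1@1 c2@5, authorship ..1...2.
After op 4 (move_right): buffer="jzomeyok" (len 8), cursors c1@2 c2@6, authorship ..1...2.
After op 5 (move_left): buffer="jzomeyok" (len 8), cursors c1@1 c2@5, authorship ..1...2.
After op 6 (insert('r')): buffer="jrzomeryok" (len 10), cursors c1@2 c2@7, authorship .1.1..2.2.
After op 7 (move_left): buffer="jrzomeryok" (len 10), cursors c1@1 c2@6, authorship .1.1..2.2.
After op 8 (insert('a')): buffer="jarzomearyok" (len 12), cursors c1@2 c2@8, authorship .11.1..22.2.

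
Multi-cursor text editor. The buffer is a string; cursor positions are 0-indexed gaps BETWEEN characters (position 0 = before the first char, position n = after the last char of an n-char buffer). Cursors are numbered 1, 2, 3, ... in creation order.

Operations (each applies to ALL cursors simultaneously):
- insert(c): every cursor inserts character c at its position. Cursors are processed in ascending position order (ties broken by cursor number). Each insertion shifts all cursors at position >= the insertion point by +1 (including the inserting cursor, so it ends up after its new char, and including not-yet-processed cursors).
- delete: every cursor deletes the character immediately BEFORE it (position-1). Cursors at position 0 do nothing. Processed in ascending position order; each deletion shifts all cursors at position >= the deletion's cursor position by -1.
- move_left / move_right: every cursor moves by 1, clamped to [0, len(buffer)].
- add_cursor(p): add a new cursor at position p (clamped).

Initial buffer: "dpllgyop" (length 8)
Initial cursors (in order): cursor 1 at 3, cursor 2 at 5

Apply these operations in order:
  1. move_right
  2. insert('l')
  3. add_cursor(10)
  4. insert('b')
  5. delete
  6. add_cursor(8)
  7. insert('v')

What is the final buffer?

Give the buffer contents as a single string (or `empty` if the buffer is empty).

Answer: dplllvgylvvopv

Derivation:
After op 1 (move_right): buffer="dpllgyop" (len 8), cursors c1@4 c2@6, authorship ........
After op 2 (insert('l')): buffer="dplllgylop" (len 10), cursors c1@5 c2@8, authorship ....1..2..
After op 3 (add_cursor(10)): buffer="dplllgylop" (len 10), cursors c1@5 c2@8 c3@10, authorship ....1..2..
After op 4 (insert('b')): buffer="dplllbgylbopb" (len 13), cursors c1@6 c2@10 c3@13, authorship ....11..22..3
After op 5 (delete): buffer="dplllgylop" (len 10), cursors c1@5 c2@8 c3@10, authorship ....1..2..
After op 6 (add_cursor(8)): buffer="dplllgylop" (len 10), cursors c1@5 c2@8 c4@8 c3@10, authorship ....1..2..
After op 7 (insert('v')): buffer="dplllvgylvvopv" (len 14), cursors c1@6 c2@11 c4@11 c3@14, authorship ....11..224..3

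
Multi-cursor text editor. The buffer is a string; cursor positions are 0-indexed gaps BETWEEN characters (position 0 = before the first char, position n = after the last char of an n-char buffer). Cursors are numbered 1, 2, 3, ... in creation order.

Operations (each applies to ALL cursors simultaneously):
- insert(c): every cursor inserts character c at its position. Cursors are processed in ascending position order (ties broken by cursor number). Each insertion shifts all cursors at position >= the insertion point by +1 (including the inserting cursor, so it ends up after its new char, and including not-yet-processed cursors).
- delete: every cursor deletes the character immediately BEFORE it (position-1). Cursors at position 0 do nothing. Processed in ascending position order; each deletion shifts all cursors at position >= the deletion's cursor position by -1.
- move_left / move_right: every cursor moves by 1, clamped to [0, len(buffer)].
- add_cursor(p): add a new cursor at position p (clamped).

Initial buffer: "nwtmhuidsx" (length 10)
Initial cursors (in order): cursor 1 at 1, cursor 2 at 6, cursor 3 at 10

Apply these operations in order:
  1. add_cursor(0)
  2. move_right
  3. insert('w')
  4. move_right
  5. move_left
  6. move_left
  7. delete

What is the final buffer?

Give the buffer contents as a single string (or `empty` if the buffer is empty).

After op 1 (add_cursor(0)): buffer="nwtmhuidsx" (len 10), cursors c4@0 c1@1 c2@6 c3@10, authorship ..........
After op 2 (move_right): buffer="nwtmhuidsx" (len 10), cursors c4@1 c1@2 c2@7 c3@10, authorship ..........
After op 3 (insert('w')): buffer="nwwwtmhuiwdsxw" (len 14), cursors c4@2 c1@4 c2@10 c3@14, authorship .4.1.....2...3
After op 4 (move_right): buffer="nwwwtmhuiwdsxw" (len 14), cursors c4@3 c1@5 c2@11 c3@14, authorship .4.1.....2...3
After op 5 (move_left): buffer="nwwwtmhuiwdsxw" (len 14), cursors c4@2 c1@4 c2@10 c3@13, authorship .4.1.....2...3
After op 6 (move_left): buffer="nwwwtmhuiwdsxw" (len 14), cursors c4@1 c1@3 c2@9 c3@12, authorship .4.1.....2...3
After op 7 (delete): buffer="wwtmhuwdxw" (len 10), cursors c4@0 c1@1 c2@6 c3@8, authorship 41....2..3

Answer: wwtmhuwdxw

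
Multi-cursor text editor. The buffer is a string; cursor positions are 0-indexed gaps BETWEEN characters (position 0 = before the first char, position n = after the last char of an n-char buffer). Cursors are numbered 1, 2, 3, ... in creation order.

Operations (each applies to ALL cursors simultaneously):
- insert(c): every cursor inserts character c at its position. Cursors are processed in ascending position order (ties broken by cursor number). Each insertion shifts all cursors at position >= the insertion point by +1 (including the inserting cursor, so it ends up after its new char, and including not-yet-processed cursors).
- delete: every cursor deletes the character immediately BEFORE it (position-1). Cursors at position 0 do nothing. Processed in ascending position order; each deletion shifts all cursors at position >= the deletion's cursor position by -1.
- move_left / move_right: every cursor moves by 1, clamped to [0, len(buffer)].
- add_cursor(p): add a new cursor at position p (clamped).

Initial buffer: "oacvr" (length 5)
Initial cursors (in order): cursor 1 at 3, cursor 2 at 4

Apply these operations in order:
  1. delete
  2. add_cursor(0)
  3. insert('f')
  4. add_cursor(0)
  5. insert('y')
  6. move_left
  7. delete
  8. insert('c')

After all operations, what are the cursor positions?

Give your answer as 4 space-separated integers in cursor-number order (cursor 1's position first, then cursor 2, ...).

Answer: 9 9 3 1

Derivation:
After op 1 (delete): buffer="oar" (len 3), cursors c1@2 c2@2, authorship ...
After op 2 (add_cursor(0)): buffer="oar" (len 3), cursors c3@0 c1@2 c2@2, authorship ...
After op 3 (insert('f')): buffer="foaffr" (len 6), cursors c3@1 c1@5 c2@5, authorship 3..12.
After op 4 (add_cursor(0)): buffer="foaffr" (len 6), cursors c4@0 c3@1 c1@5 c2@5, authorship 3..12.
After op 5 (insert('y')): buffer="yfyoaffyyr" (len 10), cursors c4@1 c3@3 c1@9 c2@9, authorship 433..1212.
After op 6 (move_left): buffer="yfyoaffyyr" (len 10), cursors c4@0 c3@2 c1@8 c2@8, authorship 433..1212.
After op 7 (delete): buffer="yyoafyr" (len 7), cursors c4@0 c3@1 c1@5 c2@5, authorship 43..12.
After op 8 (insert('c')): buffer="cycyoafccyr" (len 11), cursors c4@1 c3@3 c1@9 c2@9, authorship 4433..1122.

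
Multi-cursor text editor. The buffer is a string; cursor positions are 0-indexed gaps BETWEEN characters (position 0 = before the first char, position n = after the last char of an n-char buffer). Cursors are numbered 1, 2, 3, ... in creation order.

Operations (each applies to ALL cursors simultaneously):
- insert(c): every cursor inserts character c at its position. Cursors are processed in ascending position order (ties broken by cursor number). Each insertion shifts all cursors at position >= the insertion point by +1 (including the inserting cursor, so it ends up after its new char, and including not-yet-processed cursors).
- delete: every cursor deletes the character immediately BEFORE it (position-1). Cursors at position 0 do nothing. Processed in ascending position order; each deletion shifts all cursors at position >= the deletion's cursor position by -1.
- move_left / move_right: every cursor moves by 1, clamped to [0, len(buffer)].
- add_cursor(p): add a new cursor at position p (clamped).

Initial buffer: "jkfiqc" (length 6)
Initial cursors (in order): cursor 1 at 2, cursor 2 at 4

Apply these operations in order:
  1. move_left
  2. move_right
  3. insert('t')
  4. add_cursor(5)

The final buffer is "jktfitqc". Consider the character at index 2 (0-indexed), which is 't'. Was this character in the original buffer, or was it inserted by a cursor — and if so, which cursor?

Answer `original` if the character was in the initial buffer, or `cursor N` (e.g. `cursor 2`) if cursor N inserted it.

After op 1 (move_left): buffer="jkfiqc" (len 6), cursors c1@1 c2@3, authorship ......
After op 2 (move_right): buffer="jkfiqc" (len 6), cursors c1@2 c2@4, authorship ......
After op 3 (insert('t')): buffer="jktfitqc" (len 8), cursors c1@3 c2@6, authorship ..1..2..
After op 4 (add_cursor(5)): buffer="jktfitqc" (len 8), cursors c1@3 c3@5 c2@6, authorship ..1..2..
Authorship (.=original, N=cursor N): . . 1 . . 2 . .
Index 2: author = 1

Answer: cursor 1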